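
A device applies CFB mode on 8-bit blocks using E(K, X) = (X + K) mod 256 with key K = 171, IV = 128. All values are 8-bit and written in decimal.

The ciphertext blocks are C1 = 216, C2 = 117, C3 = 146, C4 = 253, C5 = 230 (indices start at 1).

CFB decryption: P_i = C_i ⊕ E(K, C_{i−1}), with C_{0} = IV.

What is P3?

P3: E(K, 117) = 32; 146 ⊕ 32 = 178.

P3 = 178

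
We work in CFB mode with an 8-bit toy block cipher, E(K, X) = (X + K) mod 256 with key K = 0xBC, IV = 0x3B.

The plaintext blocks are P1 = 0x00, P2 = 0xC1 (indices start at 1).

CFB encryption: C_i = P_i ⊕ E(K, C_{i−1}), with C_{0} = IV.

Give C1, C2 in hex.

C1 = 0xF7, C2 = 0x72

C1: E(K, 0x3B) = 0xF7; 0x00 ⊕ 0xF7 = 0xF7.
C2: E(K, 0xF7) = 0xB3; 0xC1 ⊕ 0xB3 = 0x72.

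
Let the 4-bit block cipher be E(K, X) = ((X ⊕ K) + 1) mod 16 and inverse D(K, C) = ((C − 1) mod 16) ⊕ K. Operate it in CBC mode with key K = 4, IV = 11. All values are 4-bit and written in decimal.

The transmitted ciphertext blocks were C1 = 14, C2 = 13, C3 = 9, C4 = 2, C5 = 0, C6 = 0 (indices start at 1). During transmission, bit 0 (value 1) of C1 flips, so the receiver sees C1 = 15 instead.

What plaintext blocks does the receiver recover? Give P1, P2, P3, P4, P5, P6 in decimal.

CBC decryption: P_i = D(K, C_i) ⊕ C_{i−1}, with C_{0} = IV.
Only C1 changed, to 15. In CBC, a change in C_i garbles P_i and flips the same bit in P_{i+1}. Decrypting the received ciphertext:
P1: D(K, 15) = 10; 10 ⊕ 11 = 1.
P2: D(K, 13) = 8; 8 ⊕ 15 = 7.
P3: D(K, 9) = 12; 12 ⊕ 13 = 1.
P4: D(K, 2) = 5; 5 ⊕ 9 = 12.
P5: D(K, 0) = 11; 11 ⊕ 2 = 9.
P6: D(K, 0) = 11; 11 ⊕ 0 = 11.
Blocks that differ from the original plaintext: P1, P2.

P1 = 1, P2 = 7, P3 = 1, P4 = 12, P5 = 9, P6 = 11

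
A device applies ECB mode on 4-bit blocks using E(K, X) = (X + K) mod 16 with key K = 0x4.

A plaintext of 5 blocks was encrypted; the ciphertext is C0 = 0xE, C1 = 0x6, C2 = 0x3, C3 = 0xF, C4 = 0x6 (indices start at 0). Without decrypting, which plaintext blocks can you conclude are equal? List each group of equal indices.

ECB encrypts each block independently with the same key, so equal ciphertext blocks imply equal plaintext blocks.
C1 = C4 = 0x6, so P1 = P4.

P1 = P4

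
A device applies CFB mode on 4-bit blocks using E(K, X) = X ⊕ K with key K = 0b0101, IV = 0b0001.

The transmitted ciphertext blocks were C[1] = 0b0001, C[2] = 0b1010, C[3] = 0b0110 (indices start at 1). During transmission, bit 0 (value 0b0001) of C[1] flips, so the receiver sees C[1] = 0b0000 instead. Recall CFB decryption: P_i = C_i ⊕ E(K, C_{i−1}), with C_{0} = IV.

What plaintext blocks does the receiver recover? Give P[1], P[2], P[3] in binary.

Only C[1] changed, to 0b0000. In CFB, a change in C_i flips the same bit in P_i and garbles P_{i+1}. Decrypting the received ciphertext:
P[1]: E(K, 0b0001) = 0b0100; 0b0000 ⊕ 0b0100 = 0b0100.
P[2]: E(K, 0b0000) = 0b0101; 0b1010 ⊕ 0b0101 = 0b1111.
P[3]: E(K, 0b1010) = 0b1111; 0b0110 ⊕ 0b1111 = 0b1001.
Blocks that differ from the original plaintext: P[1], P[2].

P[1] = 0b0100, P[2] = 0b1111, P[3] = 0b1001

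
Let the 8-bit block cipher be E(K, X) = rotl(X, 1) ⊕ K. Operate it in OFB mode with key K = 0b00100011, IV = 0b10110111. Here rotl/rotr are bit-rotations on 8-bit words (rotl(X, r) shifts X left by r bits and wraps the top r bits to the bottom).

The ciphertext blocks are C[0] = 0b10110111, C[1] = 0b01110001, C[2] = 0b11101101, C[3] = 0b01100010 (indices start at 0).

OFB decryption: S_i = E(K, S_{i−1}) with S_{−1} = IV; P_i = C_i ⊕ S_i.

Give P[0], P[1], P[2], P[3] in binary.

P[0] = 0b11111011, P[1] = 0b11001010, P[2] = 0b10111001, P[3] = 0b11101001

P[0]: S = E(K, 0b10110111) = 0b01001100; 0b10110111 ⊕ 0b01001100 = 0b11111011.
P[1]: S = E(K, 0b01001100) = 0b10111011; 0b01110001 ⊕ 0b10111011 = 0b11001010.
P[2]: S = E(K, 0b10111011) = 0b01010100; 0b11101101 ⊕ 0b01010100 = 0b10111001.
P[3]: S = E(K, 0b01010100) = 0b10001011; 0b01100010 ⊕ 0b10001011 = 0b11101001.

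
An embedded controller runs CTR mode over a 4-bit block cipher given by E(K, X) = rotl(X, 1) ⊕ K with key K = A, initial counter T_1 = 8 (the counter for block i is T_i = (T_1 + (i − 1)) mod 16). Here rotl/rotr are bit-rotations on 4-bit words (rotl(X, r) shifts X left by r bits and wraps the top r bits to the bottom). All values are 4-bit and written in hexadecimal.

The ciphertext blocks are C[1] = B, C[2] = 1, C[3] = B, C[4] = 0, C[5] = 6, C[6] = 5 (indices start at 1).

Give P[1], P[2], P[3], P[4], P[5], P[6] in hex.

P[1] = 0, P[2] = 8, P[3] = 4, P[4] = D, P[5] = 5, P[6] = 4

CTR decryption: S_i = E(K, T_i) where T_i is the counter for block i; P_i = C_i ⊕ S_i.
P[1]: T = 8, S = E(K, T) = B; B ⊕ B = 0.
P[2]: T = 9, S = E(K, T) = 9; 1 ⊕ 9 = 8.
P[3]: T = A, S = E(K, T) = F; B ⊕ F = 4.
P[4]: T = B, S = E(K, T) = D; 0 ⊕ D = D.
P[5]: T = C, S = E(K, T) = 3; 6 ⊕ 3 = 5.
P[6]: T = D, S = E(K, T) = 1; 5 ⊕ 1 = 4.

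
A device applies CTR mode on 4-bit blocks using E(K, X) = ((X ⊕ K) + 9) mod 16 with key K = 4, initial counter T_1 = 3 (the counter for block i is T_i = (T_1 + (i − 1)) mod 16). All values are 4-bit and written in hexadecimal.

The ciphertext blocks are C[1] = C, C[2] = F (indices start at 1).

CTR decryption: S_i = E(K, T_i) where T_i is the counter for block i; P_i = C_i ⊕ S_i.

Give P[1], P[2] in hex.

P[1] = C, P[2] = 6

P[1]: T = 3, S = E(K, T) = 0; C ⊕ 0 = C.
P[2]: T = 4, S = E(K, T) = 9; F ⊕ 9 = 6.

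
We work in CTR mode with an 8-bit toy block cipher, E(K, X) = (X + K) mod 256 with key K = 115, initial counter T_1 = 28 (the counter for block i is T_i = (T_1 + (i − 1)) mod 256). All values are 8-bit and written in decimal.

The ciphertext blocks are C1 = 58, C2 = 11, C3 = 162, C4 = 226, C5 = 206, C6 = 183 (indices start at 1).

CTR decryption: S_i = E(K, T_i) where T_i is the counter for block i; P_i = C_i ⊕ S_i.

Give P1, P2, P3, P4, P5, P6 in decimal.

P1: T = 28, S = E(K, T) = 143; 58 ⊕ 143 = 181.
P2: T = 29, S = E(K, T) = 144; 11 ⊕ 144 = 155.
P3: T = 30, S = E(K, T) = 145; 162 ⊕ 145 = 51.
P4: T = 31, S = E(K, T) = 146; 226 ⊕ 146 = 112.
P5: T = 32, S = E(K, T) = 147; 206 ⊕ 147 = 93.
P6: T = 33, S = E(K, T) = 148; 183 ⊕ 148 = 35.

P1 = 181, P2 = 155, P3 = 51, P4 = 112, P5 = 93, P6 = 35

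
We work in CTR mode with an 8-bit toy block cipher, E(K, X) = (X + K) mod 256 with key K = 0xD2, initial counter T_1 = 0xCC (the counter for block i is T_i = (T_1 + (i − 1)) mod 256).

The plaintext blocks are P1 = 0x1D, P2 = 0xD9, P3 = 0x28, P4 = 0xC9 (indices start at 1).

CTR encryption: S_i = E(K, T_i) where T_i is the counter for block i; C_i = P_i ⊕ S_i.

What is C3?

C1: T = 0xCC, S = E(K, T) = 0x9E; 0x1D ⊕ 0x9E = 0x83.
C2: T = 0xCD, S = E(K, T) = 0x9F; 0xD9 ⊕ 0x9F = 0x46.
C3: T = 0xCE, S = E(K, T) = 0xA0; 0x28 ⊕ 0xA0 = 0x88.

C3 = 0x88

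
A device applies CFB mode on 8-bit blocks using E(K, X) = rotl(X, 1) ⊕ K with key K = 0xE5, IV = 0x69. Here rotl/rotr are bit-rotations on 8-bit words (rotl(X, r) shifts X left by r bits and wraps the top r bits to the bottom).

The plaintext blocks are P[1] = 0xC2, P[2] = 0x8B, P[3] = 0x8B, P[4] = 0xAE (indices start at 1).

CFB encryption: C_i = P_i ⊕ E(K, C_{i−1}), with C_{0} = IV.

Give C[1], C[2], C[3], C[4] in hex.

C[1]: E(K, 0x69) = 0x37; 0xC2 ⊕ 0x37 = 0xF5.
C[2]: E(K, 0xF5) = 0x0E; 0x8B ⊕ 0x0E = 0x85.
C[3]: E(K, 0x85) = 0xEE; 0x8B ⊕ 0xEE = 0x65.
C[4]: E(K, 0x65) = 0x2F; 0xAE ⊕ 0x2F = 0x81.

C[1] = 0xF5, C[2] = 0x85, C[3] = 0x65, C[4] = 0x81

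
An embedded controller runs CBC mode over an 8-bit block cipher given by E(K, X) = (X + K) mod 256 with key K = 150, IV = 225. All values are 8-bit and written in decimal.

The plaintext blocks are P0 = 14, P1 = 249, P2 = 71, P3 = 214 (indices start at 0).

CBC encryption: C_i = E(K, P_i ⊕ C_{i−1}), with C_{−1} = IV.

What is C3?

C0: P0 ⊕ 225 = 239; E(K, 239) = 133.
C1: P1 ⊕ 133 = 124; E(K, 124) = 18.
C2: P2 ⊕ 18 = 85; E(K, 85) = 235.
C3: P3 ⊕ 235 = 61; E(K, 61) = 211.

C3 = 211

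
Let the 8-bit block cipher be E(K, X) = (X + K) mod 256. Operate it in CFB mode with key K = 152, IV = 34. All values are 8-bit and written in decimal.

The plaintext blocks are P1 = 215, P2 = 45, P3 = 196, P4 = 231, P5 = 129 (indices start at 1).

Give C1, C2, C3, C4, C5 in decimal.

CFB encryption: C_i = P_i ⊕ E(K, C_{i−1}), with C_{0} = IV.
C1: E(K, 34) = 186; 215 ⊕ 186 = 109.
C2: E(K, 109) = 5; 45 ⊕ 5 = 40.
C3: E(K, 40) = 192; 196 ⊕ 192 = 4.
C4: E(K, 4) = 156; 231 ⊕ 156 = 123.
C5: E(K, 123) = 19; 129 ⊕ 19 = 146.

C1 = 109, C2 = 40, C3 = 4, C4 = 123, C5 = 146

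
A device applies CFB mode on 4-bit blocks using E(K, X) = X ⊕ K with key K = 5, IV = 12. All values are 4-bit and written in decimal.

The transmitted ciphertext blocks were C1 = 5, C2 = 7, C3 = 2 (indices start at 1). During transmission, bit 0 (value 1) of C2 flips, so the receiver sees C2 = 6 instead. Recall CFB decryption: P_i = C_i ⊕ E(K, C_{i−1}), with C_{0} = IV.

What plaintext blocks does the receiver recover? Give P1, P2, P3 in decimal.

P1 = 12, P2 = 6, P3 = 1

Only C2 changed, to 6. In CFB, a change in C_i flips the same bit in P_i and garbles P_{i+1}. Decrypting the received ciphertext:
P1: E(K, 12) = 9; 5 ⊕ 9 = 12.
P2: E(K, 5) = 0; 6 ⊕ 0 = 6.
P3: E(K, 6) = 3; 2 ⊕ 3 = 1.
Blocks that differ from the original plaintext: P2, P3.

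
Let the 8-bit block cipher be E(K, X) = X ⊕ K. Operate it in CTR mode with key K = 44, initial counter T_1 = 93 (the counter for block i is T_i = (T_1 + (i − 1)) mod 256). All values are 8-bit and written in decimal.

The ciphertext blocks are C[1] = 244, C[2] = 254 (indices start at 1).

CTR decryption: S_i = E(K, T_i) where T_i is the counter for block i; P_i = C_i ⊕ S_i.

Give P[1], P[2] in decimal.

P[1]: T = 93, S = E(K, T) = 113; 244 ⊕ 113 = 133.
P[2]: T = 94, S = E(K, T) = 114; 254 ⊕ 114 = 140.

P[1] = 133, P[2] = 140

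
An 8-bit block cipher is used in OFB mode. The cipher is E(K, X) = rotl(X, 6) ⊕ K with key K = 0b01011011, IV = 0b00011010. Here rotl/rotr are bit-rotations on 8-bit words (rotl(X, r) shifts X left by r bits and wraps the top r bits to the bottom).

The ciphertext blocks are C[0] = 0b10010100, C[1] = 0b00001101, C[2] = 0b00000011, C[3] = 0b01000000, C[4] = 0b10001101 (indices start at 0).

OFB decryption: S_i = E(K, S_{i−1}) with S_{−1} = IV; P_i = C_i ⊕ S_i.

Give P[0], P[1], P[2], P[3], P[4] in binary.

P[0]: S = E(K, 0b00011010) = 0b11011101; 0b10010100 ⊕ 0b11011101 = 0b01001001.
P[1]: S = E(K, 0b11011101) = 0b00101100; 0b00001101 ⊕ 0b00101100 = 0b00100001.
P[2]: S = E(K, 0b00101100) = 0b01010000; 0b00000011 ⊕ 0b01010000 = 0b01010011.
P[3]: S = E(K, 0b01010000) = 0b01001111; 0b01000000 ⊕ 0b01001111 = 0b00001111.
P[4]: S = E(K, 0b01001111) = 0b10001000; 0b10001101 ⊕ 0b10001000 = 0b00000101.

P[0] = 0b01001001, P[1] = 0b00100001, P[2] = 0b01010011, P[3] = 0b00001111, P[4] = 0b00000101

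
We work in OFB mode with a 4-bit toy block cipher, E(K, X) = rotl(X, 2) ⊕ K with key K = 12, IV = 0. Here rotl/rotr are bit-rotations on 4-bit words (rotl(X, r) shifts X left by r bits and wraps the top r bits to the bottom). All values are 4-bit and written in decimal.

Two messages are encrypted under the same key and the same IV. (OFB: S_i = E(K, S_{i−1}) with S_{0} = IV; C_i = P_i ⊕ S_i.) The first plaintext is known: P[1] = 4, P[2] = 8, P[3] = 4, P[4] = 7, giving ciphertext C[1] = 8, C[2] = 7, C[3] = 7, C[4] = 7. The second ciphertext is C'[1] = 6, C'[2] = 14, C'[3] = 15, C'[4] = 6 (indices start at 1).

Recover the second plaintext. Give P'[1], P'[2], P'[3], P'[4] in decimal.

P'[1] = 10, P'[2] = 1, P'[3] = 12, P'[4] = 6

In OFB with a reused IV, both messages share the same keystream S_i, so C_i ⊕ C'_i = P_i ⊕ P'_i and thus P'_i = P_i ⊕ C_i ⊕ C'_i.
P'[1]: 4 ⊕ 8 ⊕ 6 = 10.
P'[2]: 8 ⊕ 7 ⊕ 14 = 1.
P'[3]: 4 ⊕ 7 ⊕ 15 = 12.
P'[4]: 7 ⊕ 7 ⊕ 6 = 6.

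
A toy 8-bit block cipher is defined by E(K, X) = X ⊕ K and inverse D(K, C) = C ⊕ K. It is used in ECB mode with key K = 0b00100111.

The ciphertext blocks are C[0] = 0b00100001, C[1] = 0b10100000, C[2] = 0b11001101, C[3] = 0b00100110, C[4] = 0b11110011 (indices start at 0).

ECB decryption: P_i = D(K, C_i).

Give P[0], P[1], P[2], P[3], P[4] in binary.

P[0] = 0b00000110, P[1] = 0b10000111, P[2] = 0b11101010, P[3] = 0b00000001, P[4] = 0b11010100

P[0]: D(K, 0b00100001) = 0b00000110.
P[1]: D(K, 0b10100000) = 0b10000111.
P[2]: D(K, 0b11001101) = 0b11101010.
P[3]: D(K, 0b00100110) = 0b00000001.
P[4]: D(K, 0b11110011) = 0b11010100.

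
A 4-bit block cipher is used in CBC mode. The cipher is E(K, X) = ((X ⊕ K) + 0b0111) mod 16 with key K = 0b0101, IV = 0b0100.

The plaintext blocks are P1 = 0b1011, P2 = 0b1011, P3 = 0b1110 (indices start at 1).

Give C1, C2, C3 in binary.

C1 = 0b0001, C2 = 0b0110, C3 = 0b0100

CBC encryption: C_i = E(K, P_i ⊕ C_{i−1}), with C_{0} = IV.
C1: P1 ⊕ 0b0100 = 0b1111; E(K, 0b1111) = 0b0001.
C2: P2 ⊕ 0b0001 = 0b1010; E(K, 0b1010) = 0b0110.
C3: P3 ⊕ 0b0110 = 0b1000; E(K, 0b1000) = 0b0100.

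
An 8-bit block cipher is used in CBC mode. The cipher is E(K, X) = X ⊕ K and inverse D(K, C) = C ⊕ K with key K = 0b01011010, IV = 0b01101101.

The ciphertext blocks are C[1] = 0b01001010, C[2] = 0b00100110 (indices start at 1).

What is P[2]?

CBC decryption: P_i = D(K, C_i) ⊕ C_{i−1}, with C_{0} = IV.
P[2]: D(K, 0b00100110) = 0b01111100; 0b01111100 ⊕ 0b01001010 = 0b00110110.

P[2] = 0b00110110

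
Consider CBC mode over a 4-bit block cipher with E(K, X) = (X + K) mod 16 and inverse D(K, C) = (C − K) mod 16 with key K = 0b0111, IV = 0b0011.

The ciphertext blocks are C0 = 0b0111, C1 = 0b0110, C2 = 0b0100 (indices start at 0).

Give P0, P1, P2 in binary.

CBC decryption: P_i = D(K, C_i) ⊕ C_{i−1}, with C_{−1} = IV.
P0: D(K, 0b0111) = 0b0000; 0b0000 ⊕ 0b0011 = 0b0011.
P1: D(K, 0b0110) = 0b1111; 0b1111 ⊕ 0b0111 = 0b1000.
P2: D(K, 0b0100) = 0b1101; 0b1101 ⊕ 0b0110 = 0b1011.

P0 = 0b0011, P1 = 0b1000, P2 = 0b1011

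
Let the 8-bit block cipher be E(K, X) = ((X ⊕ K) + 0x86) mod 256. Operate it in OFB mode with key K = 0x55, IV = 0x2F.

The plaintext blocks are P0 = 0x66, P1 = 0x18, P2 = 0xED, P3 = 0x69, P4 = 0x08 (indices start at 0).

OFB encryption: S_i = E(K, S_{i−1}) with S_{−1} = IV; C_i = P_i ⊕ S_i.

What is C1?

C1 = 0xC3

C0: S = E(K, 0x2F) = 0x00; 0x66 ⊕ 0x00 = 0x66.
C1: S = E(K, 0x00) = 0xDB; 0x18 ⊕ 0xDB = 0xC3.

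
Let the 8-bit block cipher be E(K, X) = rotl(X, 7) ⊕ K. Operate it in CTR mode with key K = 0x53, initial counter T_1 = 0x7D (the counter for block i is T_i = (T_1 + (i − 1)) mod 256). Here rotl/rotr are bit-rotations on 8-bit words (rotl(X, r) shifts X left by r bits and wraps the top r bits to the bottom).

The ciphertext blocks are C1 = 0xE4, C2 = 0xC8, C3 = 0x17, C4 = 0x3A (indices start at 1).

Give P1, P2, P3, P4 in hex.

P1 = 0x09, P2 = 0xA4, P3 = 0xFB, P4 = 0x29

CTR decryption: S_i = E(K, T_i) where T_i is the counter for block i; P_i = C_i ⊕ S_i.
P1: T = 0x7D, S = E(K, T) = 0xED; 0xE4 ⊕ 0xED = 0x09.
P2: T = 0x7E, S = E(K, T) = 0x6C; 0xC8 ⊕ 0x6C = 0xA4.
P3: T = 0x7F, S = E(K, T) = 0xEC; 0x17 ⊕ 0xEC = 0xFB.
P4: T = 0x80, S = E(K, T) = 0x13; 0x3A ⊕ 0x13 = 0x29.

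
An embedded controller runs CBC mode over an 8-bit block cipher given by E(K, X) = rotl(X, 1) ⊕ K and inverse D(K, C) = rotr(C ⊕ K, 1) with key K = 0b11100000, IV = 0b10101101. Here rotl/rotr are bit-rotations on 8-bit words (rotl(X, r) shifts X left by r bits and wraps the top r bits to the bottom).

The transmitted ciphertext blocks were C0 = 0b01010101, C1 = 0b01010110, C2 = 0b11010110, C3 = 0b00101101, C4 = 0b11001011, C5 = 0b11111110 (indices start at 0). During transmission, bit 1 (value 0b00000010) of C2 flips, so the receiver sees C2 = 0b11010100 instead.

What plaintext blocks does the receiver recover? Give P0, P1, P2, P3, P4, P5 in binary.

CBC decryption: P_i = D(K, C_i) ⊕ C_{i−1}, with C_{−1} = IV.
Only C2 changed, to 0b11010100. In CBC, a change in C_i garbles P_i and flips the same bit in P_{i+1}. Decrypting the received ciphertext:
P0: D(K, 0b01010101) = 0b11011010; 0b11011010 ⊕ 0b10101101 = 0b01110111.
P1: D(K, 0b01010110) = 0b01011011; 0b01011011 ⊕ 0b01010101 = 0b00001110.
P2: D(K, 0b11010100) = 0b00011010; 0b00011010 ⊕ 0b01010110 = 0b01001100.
P3: D(K, 0b00101101) = 0b11100110; 0b11100110 ⊕ 0b11010100 = 0b00110010.
P4: D(K, 0b11001011) = 0b10010101; 0b10010101 ⊕ 0b00101101 = 0b10111000.
P5: D(K, 0b11111110) = 0b00001111; 0b00001111 ⊕ 0b11001011 = 0b11000100.
Blocks that differ from the original plaintext: P2, P3.

P0 = 0b01110111, P1 = 0b00001110, P2 = 0b01001100, P3 = 0b00110010, P4 = 0b10111000, P5 = 0b11000100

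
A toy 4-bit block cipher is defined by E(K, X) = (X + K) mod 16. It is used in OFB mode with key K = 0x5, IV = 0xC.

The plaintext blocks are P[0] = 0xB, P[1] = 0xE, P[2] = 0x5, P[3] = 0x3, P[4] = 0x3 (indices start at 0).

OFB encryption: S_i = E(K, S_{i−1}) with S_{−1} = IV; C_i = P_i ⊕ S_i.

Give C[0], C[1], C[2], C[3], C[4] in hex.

C[0] = 0xA, C[1] = 0x8, C[2] = 0xE, C[3] = 0x3, C[4] = 0x6

C[0]: S = E(K, 0xC) = 0x1; 0xB ⊕ 0x1 = 0xA.
C[1]: S = E(K, 0x1) = 0x6; 0xE ⊕ 0x6 = 0x8.
C[2]: S = E(K, 0x6) = 0xB; 0x5 ⊕ 0xB = 0xE.
C[3]: S = E(K, 0xB) = 0x0; 0x3 ⊕ 0x0 = 0x3.
C[4]: S = E(K, 0x0) = 0x5; 0x3 ⊕ 0x5 = 0x6.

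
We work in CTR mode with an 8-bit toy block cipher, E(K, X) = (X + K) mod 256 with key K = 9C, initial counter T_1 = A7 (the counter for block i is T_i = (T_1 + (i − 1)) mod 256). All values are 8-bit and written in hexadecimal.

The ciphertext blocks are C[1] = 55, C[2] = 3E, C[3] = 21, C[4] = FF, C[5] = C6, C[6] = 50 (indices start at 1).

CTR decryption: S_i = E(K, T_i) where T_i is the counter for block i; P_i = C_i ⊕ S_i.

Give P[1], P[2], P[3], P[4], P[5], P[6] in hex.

P[1] = 16, P[2] = 7A, P[3] = 64, P[4] = B9, P[5] = 81, P[6] = 18

P[1]: T = A7, S = E(K, T) = 43; 55 ⊕ 43 = 16.
P[2]: T = A8, S = E(K, T) = 44; 3E ⊕ 44 = 7A.
P[3]: T = A9, S = E(K, T) = 45; 21 ⊕ 45 = 64.
P[4]: T = AA, S = E(K, T) = 46; FF ⊕ 46 = B9.
P[5]: T = AB, S = E(K, T) = 47; C6 ⊕ 47 = 81.
P[6]: T = AC, S = E(K, T) = 48; 50 ⊕ 48 = 18.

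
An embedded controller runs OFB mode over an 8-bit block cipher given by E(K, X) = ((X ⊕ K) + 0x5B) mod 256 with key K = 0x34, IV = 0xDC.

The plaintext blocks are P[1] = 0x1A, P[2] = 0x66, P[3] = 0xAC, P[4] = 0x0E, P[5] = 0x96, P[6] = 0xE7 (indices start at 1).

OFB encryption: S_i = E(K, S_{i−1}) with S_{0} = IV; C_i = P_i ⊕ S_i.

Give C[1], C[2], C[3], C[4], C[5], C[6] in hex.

C[1] = 0x59, C[2] = 0xB4, C[3] = 0xED, C[4] = 0xDE, C[5] = 0xA9, C[6] = 0x81

C[1]: S = E(K, 0xDC) = 0x43; 0x1A ⊕ 0x43 = 0x59.
C[2]: S = E(K, 0x43) = 0xD2; 0x66 ⊕ 0xD2 = 0xB4.
C[3]: S = E(K, 0xD2) = 0x41; 0xAC ⊕ 0x41 = 0xED.
C[4]: S = E(K, 0x41) = 0xD0; 0x0E ⊕ 0xD0 = 0xDE.
C[5]: S = E(K, 0xD0) = 0x3F; 0x96 ⊕ 0x3F = 0xA9.
C[6]: S = E(K, 0x3F) = 0x66; 0xE7 ⊕ 0x66 = 0x81.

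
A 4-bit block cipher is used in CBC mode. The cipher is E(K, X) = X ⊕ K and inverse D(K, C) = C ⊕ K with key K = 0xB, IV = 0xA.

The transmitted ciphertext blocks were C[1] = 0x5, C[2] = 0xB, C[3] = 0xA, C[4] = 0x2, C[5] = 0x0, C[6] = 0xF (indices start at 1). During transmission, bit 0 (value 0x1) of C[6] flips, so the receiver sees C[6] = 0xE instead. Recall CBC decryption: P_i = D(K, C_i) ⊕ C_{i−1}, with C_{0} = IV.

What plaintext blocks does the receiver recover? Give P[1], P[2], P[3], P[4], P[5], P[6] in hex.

P[1] = 0x4, P[2] = 0x5, P[3] = 0xA, P[4] = 0x3, P[5] = 0x9, P[6] = 0x5

Only C[6] changed, to 0xE. In CBC, a change in C_i garbles P_i and flips the same bit in P_{i+1}. Decrypting the received ciphertext:
P[1]: D(K, 0x5) = 0xE; 0xE ⊕ 0xA = 0x4.
P[2]: D(K, 0xB) = 0x0; 0x0 ⊕ 0x5 = 0x5.
P[3]: D(K, 0xA) = 0x1; 0x1 ⊕ 0xB = 0xA.
P[4]: D(K, 0x2) = 0x9; 0x9 ⊕ 0xA = 0x3.
P[5]: D(K, 0x0) = 0xB; 0xB ⊕ 0x2 = 0x9.
P[6]: D(K, 0xE) = 0x5; 0x5 ⊕ 0x0 = 0x5.
Blocks that differ from the original plaintext: P[6].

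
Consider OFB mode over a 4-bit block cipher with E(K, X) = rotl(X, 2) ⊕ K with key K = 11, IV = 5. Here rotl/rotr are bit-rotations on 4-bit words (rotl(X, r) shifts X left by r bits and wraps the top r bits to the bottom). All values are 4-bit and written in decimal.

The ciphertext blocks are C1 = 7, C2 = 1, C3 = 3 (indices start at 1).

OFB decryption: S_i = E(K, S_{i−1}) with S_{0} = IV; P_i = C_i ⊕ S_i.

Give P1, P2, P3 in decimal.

P1: S = E(K, 5) = 14; 7 ⊕ 14 = 9.
P2: S = E(K, 14) = 0; 1 ⊕ 0 = 1.
P3: S = E(K, 0) = 11; 3 ⊕ 11 = 8.

P1 = 9, P2 = 1, P3 = 8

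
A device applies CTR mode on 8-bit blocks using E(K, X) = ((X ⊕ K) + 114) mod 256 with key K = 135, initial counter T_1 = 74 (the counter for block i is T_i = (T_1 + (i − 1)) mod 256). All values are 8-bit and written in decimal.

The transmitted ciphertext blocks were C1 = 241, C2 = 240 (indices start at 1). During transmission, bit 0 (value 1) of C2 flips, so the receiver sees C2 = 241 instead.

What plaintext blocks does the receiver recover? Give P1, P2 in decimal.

P1 = 206, P2 = 207

CTR decryption: S_i = E(K, T_i) where T_i is the counter for block i; P_i = C_i ⊕ S_i.
Only C2 changed, to 241. In CTR, a change in C_i flips the same bit in P_i only; the keystream is unaffected. Decrypting the received ciphertext:
P1: T = 74, S = E(K, T) = 63; 241 ⊕ 63 = 206.
P2: T = 75, S = E(K, T) = 62; 241 ⊕ 62 = 207.
Blocks that differ from the original plaintext: P2.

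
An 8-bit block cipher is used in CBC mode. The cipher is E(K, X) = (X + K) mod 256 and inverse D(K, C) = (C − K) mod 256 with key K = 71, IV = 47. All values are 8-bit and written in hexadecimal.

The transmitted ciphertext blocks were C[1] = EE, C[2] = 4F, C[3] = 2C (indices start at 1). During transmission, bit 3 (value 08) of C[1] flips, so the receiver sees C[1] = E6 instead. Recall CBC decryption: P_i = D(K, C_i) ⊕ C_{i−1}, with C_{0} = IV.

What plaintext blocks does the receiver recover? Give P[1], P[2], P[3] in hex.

Only C[1] changed, to E6. In CBC, a change in C_i garbles P_i and flips the same bit in P_{i+1}. Decrypting the received ciphertext:
P[1]: D(K, E6) = 75; 75 ⊕ 47 = 32.
P[2]: D(K, 4F) = DE; DE ⊕ E6 = 38.
P[3]: D(K, 2C) = BB; BB ⊕ 4F = F4.
Blocks that differ from the original plaintext: P[1], P[2].

P[1] = 32, P[2] = 38, P[3] = F4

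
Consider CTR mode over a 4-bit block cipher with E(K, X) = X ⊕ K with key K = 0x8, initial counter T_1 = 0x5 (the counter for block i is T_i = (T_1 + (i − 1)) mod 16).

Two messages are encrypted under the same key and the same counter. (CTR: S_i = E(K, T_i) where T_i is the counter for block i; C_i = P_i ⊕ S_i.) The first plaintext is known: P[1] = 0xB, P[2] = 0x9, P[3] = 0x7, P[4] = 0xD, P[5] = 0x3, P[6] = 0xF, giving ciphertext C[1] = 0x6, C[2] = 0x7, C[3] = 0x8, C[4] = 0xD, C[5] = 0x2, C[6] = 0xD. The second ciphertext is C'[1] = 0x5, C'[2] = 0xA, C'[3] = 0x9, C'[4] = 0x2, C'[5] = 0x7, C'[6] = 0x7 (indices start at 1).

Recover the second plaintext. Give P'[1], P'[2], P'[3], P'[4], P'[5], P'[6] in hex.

In CTR with a reused counter, both messages share the same keystream S_i, so C_i ⊕ C'_i = P_i ⊕ P'_i and thus P'_i = P_i ⊕ C_i ⊕ C'_i.
P'[1]: 0xB ⊕ 0x6 ⊕ 0x5 = 0x8.
P'[2]: 0x9 ⊕ 0x7 ⊕ 0xA = 0x4.
P'[3]: 0x7 ⊕ 0x8 ⊕ 0x9 = 0x6.
P'[4]: 0xD ⊕ 0xD ⊕ 0x2 = 0x2.
P'[5]: 0x3 ⊕ 0x2 ⊕ 0x7 = 0x6.
P'[6]: 0xF ⊕ 0xD ⊕ 0x7 = 0x5.

P'[1] = 0x8, P'[2] = 0x4, P'[3] = 0x6, P'[4] = 0x2, P'[5] = 0x6, P'[6] = 0x5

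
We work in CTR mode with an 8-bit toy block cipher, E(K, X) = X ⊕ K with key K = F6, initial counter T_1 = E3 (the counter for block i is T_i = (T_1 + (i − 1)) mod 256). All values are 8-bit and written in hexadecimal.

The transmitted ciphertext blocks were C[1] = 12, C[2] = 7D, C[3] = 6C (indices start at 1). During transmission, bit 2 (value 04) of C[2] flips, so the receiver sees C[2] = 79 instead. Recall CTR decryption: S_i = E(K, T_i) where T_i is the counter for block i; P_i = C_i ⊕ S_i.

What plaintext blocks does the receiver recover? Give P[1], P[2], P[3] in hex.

P[1] = 07, P[2] = 6B, P[3] = 7F

Only C[2] changed, to 79. In CTR, a change in C_i flips the same bit in P_i only; the keystream is unaffected. Decrypting the received ciphertext:
P[1]: T = E3, S = E(K, T) = 15; 12 ⊕ 15 = 07.
P[2]: T = E4, S = E(K, T) = 12; 79 ⊕ 12 = 6B.
P[3]: T = E5, S = E(K, T) = 13; 6C ⊕ 13 = 7F.
Blocks that differ from the original plaintext: P[2].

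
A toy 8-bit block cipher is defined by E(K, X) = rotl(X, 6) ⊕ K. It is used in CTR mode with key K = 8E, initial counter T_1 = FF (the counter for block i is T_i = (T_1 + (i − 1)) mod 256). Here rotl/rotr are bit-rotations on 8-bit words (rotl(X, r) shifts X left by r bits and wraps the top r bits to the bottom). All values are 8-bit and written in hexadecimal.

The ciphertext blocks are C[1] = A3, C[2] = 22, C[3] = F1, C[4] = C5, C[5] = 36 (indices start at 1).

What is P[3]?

P[3] = 3F

CTR decryption: S_i = E(K, T_i) where T_i is the counter for block i; P_i = C_i ⊕ S_i.
P[3]: T = 01, S = E(K, T) = CE; F1 ⊕ CE = 3F.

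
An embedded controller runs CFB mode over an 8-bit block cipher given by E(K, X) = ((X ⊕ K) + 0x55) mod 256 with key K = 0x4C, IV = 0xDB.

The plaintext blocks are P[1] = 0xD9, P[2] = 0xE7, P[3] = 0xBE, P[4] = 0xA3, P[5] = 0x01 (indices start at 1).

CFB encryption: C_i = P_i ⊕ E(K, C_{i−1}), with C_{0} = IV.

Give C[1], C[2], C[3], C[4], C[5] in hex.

C[1]: E(K, 0xDB) = 0xEC; 0xD9 ⊕ 0xEC = 0x35.
C[2]: E(K, 0x35) = 0xCE; 0xE7 ⊕ 0xCE = 0x29.
C[3]: E(K, 0x29) = 0xBA; 0xBE ⊕ 0xBA = 0x04.
C[4]: E(K, 0x04) = 0x9D; 0xA3 ⊕ 0x9D = 0x3E.
C[5]: E(K, 0x3E) = 0xC7; 0x01 ⊕ 0xC7 = 0xC6.

C[1] = 0x35, C[2] = 0x29, C[3] = 0x04, C[4] = 0x3E, C[5] = 0xC6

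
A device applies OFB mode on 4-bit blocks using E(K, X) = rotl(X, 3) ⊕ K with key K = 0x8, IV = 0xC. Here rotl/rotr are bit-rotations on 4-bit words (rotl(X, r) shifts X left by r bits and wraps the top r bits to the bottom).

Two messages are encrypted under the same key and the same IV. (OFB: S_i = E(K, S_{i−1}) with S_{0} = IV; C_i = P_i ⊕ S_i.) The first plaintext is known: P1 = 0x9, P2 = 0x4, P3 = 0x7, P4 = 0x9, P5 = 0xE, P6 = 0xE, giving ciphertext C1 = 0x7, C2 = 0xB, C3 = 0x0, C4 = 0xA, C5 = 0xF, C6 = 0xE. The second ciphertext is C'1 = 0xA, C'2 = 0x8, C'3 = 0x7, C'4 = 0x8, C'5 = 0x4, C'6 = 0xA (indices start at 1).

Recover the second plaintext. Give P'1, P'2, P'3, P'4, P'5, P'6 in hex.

P'1 = 0x4, P'2 = 0x7, P'3 = 0x0, P'4 = 0xB, P'5 = 0x5, P'6 = 0xA

In OFB with a reused IV, both messages share the same keystream S_i, so C_i ⊕ C'_i = P_i ⊕ P'_i and thus P'_i = P_i ⊕ C_i ⊕ C'_i.
P'1: 0x9 ⊕ 0x7 ⊕ 0xA = 0x4.
P'2: 0x4 ⊕ 0xB ⊕ 0x8 = 0x7.
P'3: 0x7 ⊕ 0x0 ⊕ 0x7 = 0x0.
P'4: 0x9 ⊕ 0xA ⊕ 0x8 = 0xB.
P'5: 0xE ⊕ 0xF ⊕ 0x4 = 0x5.
P'6: 0xE ⊕ 0xE ⊕ 0xA = 0xA.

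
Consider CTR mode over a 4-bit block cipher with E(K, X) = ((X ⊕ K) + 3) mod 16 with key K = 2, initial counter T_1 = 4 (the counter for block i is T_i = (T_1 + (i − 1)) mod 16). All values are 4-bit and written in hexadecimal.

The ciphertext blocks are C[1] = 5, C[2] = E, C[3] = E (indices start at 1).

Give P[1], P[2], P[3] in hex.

CTR decryption: S_i = E(K, T_i) where T_i is the counter for block i; P_i = C_i ⊕ S_i.
P[1]: T = 4, S = E(K, T) = 9; 5 ⊕ 9 = C.
P[2]: T = 5, S = E(K, T) = A; E ⊕ A = 4.
P[3]: T = 6, S = E(K, T) = 7; E ⊕ 7 = 9.

P[1] = C, P[2] = 4, P[3] = 9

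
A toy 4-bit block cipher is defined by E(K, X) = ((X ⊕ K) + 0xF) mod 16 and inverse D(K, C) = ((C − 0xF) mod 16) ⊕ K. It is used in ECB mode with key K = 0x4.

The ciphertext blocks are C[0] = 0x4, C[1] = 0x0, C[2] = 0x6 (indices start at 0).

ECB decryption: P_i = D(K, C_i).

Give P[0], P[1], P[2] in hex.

P[0] = 0x1, P[1] = 0x5, P[2] = 0x3

P[0]: D(K, 0x4) = 0x1.
P[1]: D(K, 0x0) = 0x5.
P[2]: D(K, 0x6) = 0x3.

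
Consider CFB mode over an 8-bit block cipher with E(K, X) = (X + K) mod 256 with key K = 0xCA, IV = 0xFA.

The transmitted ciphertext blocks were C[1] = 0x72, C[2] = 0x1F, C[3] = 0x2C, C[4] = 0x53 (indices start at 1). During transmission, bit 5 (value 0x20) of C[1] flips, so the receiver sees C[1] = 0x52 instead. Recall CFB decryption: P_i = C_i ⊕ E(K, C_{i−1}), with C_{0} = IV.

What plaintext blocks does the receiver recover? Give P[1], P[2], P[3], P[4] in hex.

P[1] = 0x96, P[2] = 0x03, P[3] = 0xC5, P[4] = 0xA5

Only C[1] changed, to 0x52. In CFB, a change in C_i flips the same bit in P_i and garbles P_{i+1}. Decrypting the received ciphertext:
P[1]: E(K, 0xFA) = 0xC4; 0x52 ⊕ 0xC4 = 0x96.
P[2]: E(K, 0x52) = 0x1C; 0x1F ⊕ 0x1C = 0x03.
P[3]: E(K, 0x1F) = 0xE9; 0x2C ⊕ 0xE9 = 0xC5.
P[4]: E(K, 0x2C) = 0xF6; 0x53 ⊕ 0xF6 = 0xA5.
Blocks that differ from the original plaintext: P[1], P[2].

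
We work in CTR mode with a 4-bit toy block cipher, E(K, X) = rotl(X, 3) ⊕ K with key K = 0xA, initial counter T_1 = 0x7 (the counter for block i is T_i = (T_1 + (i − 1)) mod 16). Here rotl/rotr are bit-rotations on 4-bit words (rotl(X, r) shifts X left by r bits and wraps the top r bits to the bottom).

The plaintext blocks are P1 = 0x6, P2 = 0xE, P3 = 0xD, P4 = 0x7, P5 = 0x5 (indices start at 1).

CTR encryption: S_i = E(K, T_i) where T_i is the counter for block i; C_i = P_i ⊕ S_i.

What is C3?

C1: T = 0x7, S = E(K, T) = 0x1; 0x6 ⊕ 0x1 = 0x7.
C2: T = 0x8, S = E(K, T) = 0xE; 0xE ⊕ 0xE = 0x0.
C3: T = 0x9, S = E(K, T) = 0x6; 0xD ⊕ 0x6 = 0xB.

C3 = 0xB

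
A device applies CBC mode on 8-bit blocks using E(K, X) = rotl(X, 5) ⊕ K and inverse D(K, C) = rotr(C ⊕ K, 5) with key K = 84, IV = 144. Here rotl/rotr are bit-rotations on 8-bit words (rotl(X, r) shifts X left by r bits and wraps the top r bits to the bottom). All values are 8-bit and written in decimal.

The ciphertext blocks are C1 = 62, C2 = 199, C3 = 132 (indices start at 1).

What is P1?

CBC decryption: P_i = D(K, C_i) ⊕ C_{i−1}, with C_{0} = IV.
P1: D(K, 62) = 83; 83 ⊕ 144 = 195.

P1 = 195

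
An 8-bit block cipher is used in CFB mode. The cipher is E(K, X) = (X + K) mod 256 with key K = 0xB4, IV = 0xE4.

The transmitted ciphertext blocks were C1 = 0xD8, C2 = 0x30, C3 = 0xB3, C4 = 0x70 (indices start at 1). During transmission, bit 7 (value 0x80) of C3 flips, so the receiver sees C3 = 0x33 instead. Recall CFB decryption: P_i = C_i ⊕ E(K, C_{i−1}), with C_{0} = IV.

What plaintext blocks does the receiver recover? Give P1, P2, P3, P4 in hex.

P1 = 0x40, P2 = 0xBC, P3 = 0xD7, P4 = 0x97

Only C3 changed, to 0x33. In CFB, a change in C_i flips the same bit in P_i and garbles P_{i+1}. Decrypting the received ciphertext:
P1: E(K, 0xE4) = 0x98; 0xD8 ⊕ 0x98 = 0x40.
P2: E(K, 0xD8) = 0x8C; 0x30 ⊕ 0x8C = 0xBC.
P3: E(K, 0x30) = 0xE4; 0x33 ⊕ 0xE4 = 0xD7.
P4: E(K, 0x33) = 0xE7; 0x70 ⊕ 0xE7 = 0x97.
Blocks that differ from the original plaintext: P3, P4.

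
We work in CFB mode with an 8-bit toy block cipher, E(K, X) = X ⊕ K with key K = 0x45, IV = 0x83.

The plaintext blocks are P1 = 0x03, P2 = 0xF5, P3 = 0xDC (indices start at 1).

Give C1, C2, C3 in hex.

C1 = 0xC5, C2 = 0x75, C3 = 0xEC

CFB encryption: C_i = P_i ⊕ E(K, C_{i−1}), with C_{0} = IV.
C1: E(K, 0x83) = 0xC6; 0x03 ⊕ 0xC6 = 0xC5.
C2: E(K, 0xC5) = 0x80; 0xF5 ⊕ 0x80 = 0x75.
C3: E(K, 0x75) = 0x30; 0xDC ⊕ 0x30 = 0xEC.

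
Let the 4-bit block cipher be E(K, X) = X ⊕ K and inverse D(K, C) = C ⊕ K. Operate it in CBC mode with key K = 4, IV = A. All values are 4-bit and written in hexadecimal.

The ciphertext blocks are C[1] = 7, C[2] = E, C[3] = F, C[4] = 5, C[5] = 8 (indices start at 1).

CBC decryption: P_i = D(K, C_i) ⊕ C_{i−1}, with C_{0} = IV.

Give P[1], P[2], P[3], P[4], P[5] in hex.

P[1]: D(K, 7) = 3; 3 ⊕ A = 9.
P[2]: D(K, E) = A; A ⊕ 7 = D.
P[3]: D(K, F) = B; B ⊕ E = 5.
P[4]: D(K, 5) = 1; 1 ⊕ F = E.
P[5]: D(K, 8) = C; C ⊕ 5 = 9.

P[1] = 9, P[2] = D, P[3] = 5, P[4] = E, P[5] = 9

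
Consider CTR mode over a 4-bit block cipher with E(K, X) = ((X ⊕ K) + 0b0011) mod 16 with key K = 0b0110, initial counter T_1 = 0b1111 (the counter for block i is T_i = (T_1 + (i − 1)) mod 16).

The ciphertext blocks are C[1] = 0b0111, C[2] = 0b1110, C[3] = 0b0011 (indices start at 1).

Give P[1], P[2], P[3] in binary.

CTR decryption: S_i = E(K, T_i) where T_i is the counter for block i; P_i = C_i ⊕ S_i.
P[1]: T = 0b1111, S = E(K, T) = 0b1100; 0b0111 ⊕ 0b1100 = 0b1011.
P[2]: T = 0b0000, S = E(K, T) = 0b1001; 0b1110 ⊕ 0b1001 = 0b0111.
P[3]: T = 0b0001, S = E(K, T) = 0b1010; 0b0011 ⊕ 0b1010 = 0b1001.

P[1] = 0b1011, P[2] = 0b0111, P[3] = 0b1001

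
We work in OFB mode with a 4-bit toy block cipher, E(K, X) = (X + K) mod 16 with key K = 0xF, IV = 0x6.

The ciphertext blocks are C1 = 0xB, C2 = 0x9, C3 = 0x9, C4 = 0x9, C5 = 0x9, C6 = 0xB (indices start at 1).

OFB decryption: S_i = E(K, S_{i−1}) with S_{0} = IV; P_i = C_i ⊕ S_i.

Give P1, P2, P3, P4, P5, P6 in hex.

P1: S = E(K, 0x6) = 0x5; 0xB ⊕ 0x5 = 0xE.
P2: S = E(K, 0x5) = 0x4; 0x9 ⊕ 0x4 = 0xD.
P3: S = E(K, 0x4) = 0x3; 0x9 ⊕ 0x3 = 0xA.
P4: S = E(K, 0x3) = 0x2; 0x9 ⊕ 0x2 = 0xB.
P5: S = E(K, 0x2) = 0x1; 0x9 ⊕ 0x1 = 0x8.
P6: S = E(K, 0x1) = 0x0; 0xB ⊕ 0x0 = 0xB.

P1 = 0xE, P2 = 0xD, P3 = 0xA, P4 = 0xB, P5 = 0x8, P6 = 0xB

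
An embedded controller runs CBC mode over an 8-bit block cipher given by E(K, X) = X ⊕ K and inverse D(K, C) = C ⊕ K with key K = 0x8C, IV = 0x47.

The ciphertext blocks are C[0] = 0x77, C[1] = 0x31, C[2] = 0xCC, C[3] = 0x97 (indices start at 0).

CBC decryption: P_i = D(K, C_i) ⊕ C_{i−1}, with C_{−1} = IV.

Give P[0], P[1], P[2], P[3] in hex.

P[0]: D(K, 0x77) = 0xFB; 0xFB ⊕ 0x47 = 0xBC.
P[1]: D(K, 0x31) = 0xBD; 0xBD ⊕ 0x77 = 0xCA.
P[2]: D(K, 0xCC) = 0x40; 0x40 ⊕ 0x31 = 0x71.
P[3]: D(K, 0x97) = 0x1B; 0x1B ⊕ 0xCC = 0xD7.

P[0] = 0xBC, P[1] = 0xCA, P[2] = 0x71, P[3] = 0xD7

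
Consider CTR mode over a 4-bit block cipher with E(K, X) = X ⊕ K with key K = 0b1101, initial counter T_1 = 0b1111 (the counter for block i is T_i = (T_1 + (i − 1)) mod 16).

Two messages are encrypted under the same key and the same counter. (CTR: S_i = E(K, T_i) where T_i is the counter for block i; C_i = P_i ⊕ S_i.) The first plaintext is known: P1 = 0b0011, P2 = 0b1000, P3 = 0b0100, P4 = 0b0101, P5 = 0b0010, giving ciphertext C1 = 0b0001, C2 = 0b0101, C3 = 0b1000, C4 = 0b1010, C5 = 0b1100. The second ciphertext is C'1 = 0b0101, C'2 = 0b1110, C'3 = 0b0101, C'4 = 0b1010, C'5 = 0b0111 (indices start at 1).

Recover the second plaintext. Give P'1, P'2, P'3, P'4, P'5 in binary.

In CTR with a reused counter, both messages share the same keystream S_i, so C_i ⊕ C'_i = P_i ⊕ P'_i and thus P'_i = P_i ⊕ C_i ⊕ C'_i.
P'1: 0b0011 ⊕ 0b0001 ⊕ 0b0101 = 0b0111.
P'2: 0b1000 ⊕ 0b0101 ⊕ 0b1110 = 0b0011.
P'3: 0b0100 ⊕ 0b1000 ⊕ 0b0101 = 0b1001.
P'4: 0b0101 ⊕ 0b1010 ⊕ 0b1010 = 0b0101.
P'5: 0b0010 ⊕ 0b1100 ⊕ 0b0111 = 0b1001.

P'1 = 0b0111, P'2 = 0b0011, P'3 = 0b1001, P'4 = 0b0101, P'5 = 0b1001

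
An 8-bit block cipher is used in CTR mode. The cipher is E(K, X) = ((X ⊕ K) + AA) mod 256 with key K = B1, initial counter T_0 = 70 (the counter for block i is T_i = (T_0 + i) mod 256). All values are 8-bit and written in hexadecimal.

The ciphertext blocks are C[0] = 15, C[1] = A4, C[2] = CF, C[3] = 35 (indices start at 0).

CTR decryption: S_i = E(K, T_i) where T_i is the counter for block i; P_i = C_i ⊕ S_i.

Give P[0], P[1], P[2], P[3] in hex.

P[0]: T = 70, S = E(K, T) = 6B; 15 ⊕ 6B = 7E.
P[1]: T = 71, S = E(K, T) = 6A; A4 ⊕ 6A = CE.
P[2]: T = 72, S = E(K, T) = 6D; CF ⊕ 6D = A2.
P[3]: T = 73, S = E(K, T) = 6C; 35 ⊕ 6C = 59.

P[0] = 7E, P[1] = CE, P[2] = A2, P[3] = 59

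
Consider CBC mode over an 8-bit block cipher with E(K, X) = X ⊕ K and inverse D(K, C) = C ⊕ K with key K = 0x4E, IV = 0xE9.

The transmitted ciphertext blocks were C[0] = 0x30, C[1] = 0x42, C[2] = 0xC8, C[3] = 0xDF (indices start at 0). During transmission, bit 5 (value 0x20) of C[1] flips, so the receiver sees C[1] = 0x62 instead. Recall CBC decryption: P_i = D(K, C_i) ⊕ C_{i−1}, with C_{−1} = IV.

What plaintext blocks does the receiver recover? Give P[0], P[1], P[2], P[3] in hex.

P[0] = 0x97, P[1] = 0x1C, P[2] = 0xE4, P[3] = 0x59

Only C[1] changed, to 0x62. In CBC, a change in C_i garbles P_i and flips the same bit in P_{i+1}. Decrypting the received ciphertext:
P[0]: D(K, 0x30) = 0x7E; 0x7E ⊕ 0xE9 = 0x97.
P[1]: D(K, 0x62) = 0x2C; 0x2C ⊕ 0x30 = 0x1C.
P[2]: D(K, 0xC8) = 0x86; 0x86 ⊕ 0x62 = 0xE4.
P[3]: D(K, 0xDF) = 0x91; 0x91 ⊕ 0xC8 = 0x59.
Blocks that differ from the original plaintext: P[1], P[2].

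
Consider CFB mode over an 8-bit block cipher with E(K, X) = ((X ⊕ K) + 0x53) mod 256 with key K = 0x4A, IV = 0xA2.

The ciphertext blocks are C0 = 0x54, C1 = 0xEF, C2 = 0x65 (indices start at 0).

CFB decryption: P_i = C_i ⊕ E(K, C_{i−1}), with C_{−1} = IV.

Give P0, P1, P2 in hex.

P0 = 0x6F, P1 = 0x9E, P2 = 0x9D

P0: E(K, 0xA2) = 0x3B; 0x54 ⊕ 0x3B = 0x6F.
P1: E(K, 0x54) = 0x71; 0xEF ⊕ 0x71 = 0x9E.
P2: E(K, 0xEF) = 0xF8; 0x65 ⊕ 0xF8 = 0x9D.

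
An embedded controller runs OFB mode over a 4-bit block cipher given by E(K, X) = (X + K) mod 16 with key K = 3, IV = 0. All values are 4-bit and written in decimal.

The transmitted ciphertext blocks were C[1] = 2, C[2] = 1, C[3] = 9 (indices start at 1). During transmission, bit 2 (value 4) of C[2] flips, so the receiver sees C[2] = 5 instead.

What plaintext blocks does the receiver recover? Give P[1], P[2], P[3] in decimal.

P[1] = 1, P[2] = 3, P[3] = 0

OFB decryption: S_i = E(K, S_{i−1}) with S_{0} = IV; P_i = C_i ⊕ S_i.
Only C[2] changed, to 5. In OFB, a change in C_i flips the same bit in P_i only; the keystream is unaffected. Decrypting the received ciphertext:
P[1]: S = E(K, 0) = 3; 2 ⊕ 3 = 1.
P[2]: S = E(K, 3) = 6; 5 ⊕ 6 = 3.
P[3]: S = E(K, 6) = 9; 9 ⊕ 9 = 0.
Blocks that differ from the original plaintext: P[2].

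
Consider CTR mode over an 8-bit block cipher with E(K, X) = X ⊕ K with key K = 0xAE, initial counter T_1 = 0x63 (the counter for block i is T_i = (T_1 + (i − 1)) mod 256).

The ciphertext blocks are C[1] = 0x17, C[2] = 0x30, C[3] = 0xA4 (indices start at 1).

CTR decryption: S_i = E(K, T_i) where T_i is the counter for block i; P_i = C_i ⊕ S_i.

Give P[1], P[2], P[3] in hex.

P[1] = 0xDA, P[2] = 0xFA, P[3] = 0x6F

P[1]: T = 0x63, S = E(K, T) = 0xCD; 0x17 ⊕ 0xCD = 0xDA.
P[2]: T = 0x64, S = E(K, T) = 0xCA; 0x30 ⊕ 0xCA = 0xFA.
P[3]: T = 0x65, S = E(K, T) = 0xCB; 0xA4 ⊕ 0xCB = 0x6F.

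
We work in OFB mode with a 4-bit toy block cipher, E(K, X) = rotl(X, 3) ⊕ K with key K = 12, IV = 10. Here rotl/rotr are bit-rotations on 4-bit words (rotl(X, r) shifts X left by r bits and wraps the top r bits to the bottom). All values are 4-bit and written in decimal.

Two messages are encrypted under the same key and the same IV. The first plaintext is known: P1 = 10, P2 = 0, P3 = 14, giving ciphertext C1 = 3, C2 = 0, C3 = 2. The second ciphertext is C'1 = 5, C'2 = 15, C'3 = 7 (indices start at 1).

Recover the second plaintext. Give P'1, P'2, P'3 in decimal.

In OFB with a reused IV, both messages share the same keystream S_i, so C_i ⊕ C'_i = P_i ⊕ P'_i and thus P'_i = P_i ⊕ C_i ⊕ C'_i.
P'1: 10 ⊕ 3 ⊕ 5 = 12.
P'2: 0 ⊕ 0 ⊕ 15 = 15.
P'3: 14 ⊕ 2 ⊕ 7 = 11.

P'1 = 12, P'2 = 15, P'3 = 11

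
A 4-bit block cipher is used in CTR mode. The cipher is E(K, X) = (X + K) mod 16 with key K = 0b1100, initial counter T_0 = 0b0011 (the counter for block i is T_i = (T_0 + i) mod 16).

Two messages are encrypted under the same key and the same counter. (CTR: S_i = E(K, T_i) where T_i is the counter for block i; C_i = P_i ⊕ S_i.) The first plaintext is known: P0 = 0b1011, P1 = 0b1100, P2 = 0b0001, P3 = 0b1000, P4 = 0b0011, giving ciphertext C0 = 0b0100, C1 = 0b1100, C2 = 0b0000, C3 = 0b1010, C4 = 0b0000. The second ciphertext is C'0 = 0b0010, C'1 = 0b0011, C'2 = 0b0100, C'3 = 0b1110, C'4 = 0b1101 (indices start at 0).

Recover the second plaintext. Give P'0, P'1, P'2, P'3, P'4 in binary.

In CTR with a reused counter, both messages share the same keystream S_i, so C_i ⊕ C'_i = P_i ⊕ P'_i and thus P'_i = P_i ⊕ C_i ⊕ C'_i.
P'0: 0b1011 ⊕ 0b0100 ⊕ 0b0010 = 0b1101.
P'1: 0b1100 ⊕ 0b1100 ⊕ 0b0011 = 0b0011.
P'2: 0b0001 ⊕ 0b0000 ⊕ 0b0100 = 0b0101.
P'3: 0b1000 ⊕ 0b1010 ⊕ 0b1110 = 0b1100.
P'4: 0b0011 ⊕ 0b0000 ⊕ 0b1101 = 0b1110.

P'0 = 0b1101, P'1 = 0b0011, P'2 = 0b0101, P'3 = 0b1100, P'4 = 0b1110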